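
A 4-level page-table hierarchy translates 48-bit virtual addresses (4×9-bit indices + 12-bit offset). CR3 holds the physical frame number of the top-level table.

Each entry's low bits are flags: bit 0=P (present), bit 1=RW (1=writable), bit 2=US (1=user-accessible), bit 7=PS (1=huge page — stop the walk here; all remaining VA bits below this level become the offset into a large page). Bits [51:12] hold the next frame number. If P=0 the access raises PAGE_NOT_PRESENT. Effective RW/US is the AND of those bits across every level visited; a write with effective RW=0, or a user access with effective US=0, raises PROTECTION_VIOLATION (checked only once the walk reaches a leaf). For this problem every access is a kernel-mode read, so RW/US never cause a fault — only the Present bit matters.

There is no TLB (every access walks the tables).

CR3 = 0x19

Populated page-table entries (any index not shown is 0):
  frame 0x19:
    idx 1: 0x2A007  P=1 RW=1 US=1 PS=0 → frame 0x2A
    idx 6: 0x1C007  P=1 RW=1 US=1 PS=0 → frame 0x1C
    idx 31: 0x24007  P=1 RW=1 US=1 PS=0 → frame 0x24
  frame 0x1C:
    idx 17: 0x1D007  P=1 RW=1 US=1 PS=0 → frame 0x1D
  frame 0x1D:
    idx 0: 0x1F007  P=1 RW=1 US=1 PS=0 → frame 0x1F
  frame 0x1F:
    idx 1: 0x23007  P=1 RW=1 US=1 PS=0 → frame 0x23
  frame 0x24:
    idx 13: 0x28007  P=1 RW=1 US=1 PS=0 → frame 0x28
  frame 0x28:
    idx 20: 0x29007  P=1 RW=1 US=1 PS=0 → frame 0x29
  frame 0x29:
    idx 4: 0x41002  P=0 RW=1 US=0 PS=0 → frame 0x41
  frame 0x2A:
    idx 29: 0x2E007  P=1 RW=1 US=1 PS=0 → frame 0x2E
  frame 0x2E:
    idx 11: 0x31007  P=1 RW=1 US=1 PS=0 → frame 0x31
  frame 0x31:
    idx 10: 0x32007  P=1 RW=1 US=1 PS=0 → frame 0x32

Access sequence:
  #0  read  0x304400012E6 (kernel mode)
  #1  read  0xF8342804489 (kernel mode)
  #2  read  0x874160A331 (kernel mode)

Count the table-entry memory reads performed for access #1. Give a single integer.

Per-access translation:
#0 VA=0x304400012E6 (r,kernel):
  [0] read 0x19 idx=6: raw=0x1C007 flags P=1 W=1 U=1 S=0
  [1] read 0x1C idx=17: raw=0x1D007 flags P=1 W=1 U=1 S=0
  [2] read 0x1D idx=0: raw=0x1F007 flags P=1 W=1 U=1 S=0
  [3] read 0x1F idx=1: raw=0x23007 flags P=1 W=1 U=1 S=0
  ✓ 0x232E6  — 4 lookups
#1 VA=0xF8342804489 (r,kernel):
  [0] read 0x19 idx=31: raw=0x24007 flags P=1 W=1 U=1 S=0
  [1] read 0x24 idx=13: raw=0x28007 flags P=1 W=1 U=1 S=0
  [2] read 0x28 idx=20: raw=0x29007 flags P=1 W=1 U=1 S=0
  [3] read 0x29 idx=4: raw=0x41002 flags P=0 W=1 U=0 S=0
  → PAGE_NOT_PRESENT  (4 entries read)
#2 VA=0x874160A331 (r,kernel):
  [0] read 0x19 idx=1: raw=0x2A007 flags P=1 W=1 U=1 S=0
  [1] read 0x2A idx=29: raw=0x2E007 flags P=1 W=1 U=1 S=0
  [2] read 0x2E idx=11: raw=0x31007 flags P=1 W=1 U=1 S=0
  [3] read 0x31 idx=10: raw=0x32007 flags P=1 W=1 U=1 S=0
  ✓ 0x32331  — 4 lookups

Entries read for #1: 4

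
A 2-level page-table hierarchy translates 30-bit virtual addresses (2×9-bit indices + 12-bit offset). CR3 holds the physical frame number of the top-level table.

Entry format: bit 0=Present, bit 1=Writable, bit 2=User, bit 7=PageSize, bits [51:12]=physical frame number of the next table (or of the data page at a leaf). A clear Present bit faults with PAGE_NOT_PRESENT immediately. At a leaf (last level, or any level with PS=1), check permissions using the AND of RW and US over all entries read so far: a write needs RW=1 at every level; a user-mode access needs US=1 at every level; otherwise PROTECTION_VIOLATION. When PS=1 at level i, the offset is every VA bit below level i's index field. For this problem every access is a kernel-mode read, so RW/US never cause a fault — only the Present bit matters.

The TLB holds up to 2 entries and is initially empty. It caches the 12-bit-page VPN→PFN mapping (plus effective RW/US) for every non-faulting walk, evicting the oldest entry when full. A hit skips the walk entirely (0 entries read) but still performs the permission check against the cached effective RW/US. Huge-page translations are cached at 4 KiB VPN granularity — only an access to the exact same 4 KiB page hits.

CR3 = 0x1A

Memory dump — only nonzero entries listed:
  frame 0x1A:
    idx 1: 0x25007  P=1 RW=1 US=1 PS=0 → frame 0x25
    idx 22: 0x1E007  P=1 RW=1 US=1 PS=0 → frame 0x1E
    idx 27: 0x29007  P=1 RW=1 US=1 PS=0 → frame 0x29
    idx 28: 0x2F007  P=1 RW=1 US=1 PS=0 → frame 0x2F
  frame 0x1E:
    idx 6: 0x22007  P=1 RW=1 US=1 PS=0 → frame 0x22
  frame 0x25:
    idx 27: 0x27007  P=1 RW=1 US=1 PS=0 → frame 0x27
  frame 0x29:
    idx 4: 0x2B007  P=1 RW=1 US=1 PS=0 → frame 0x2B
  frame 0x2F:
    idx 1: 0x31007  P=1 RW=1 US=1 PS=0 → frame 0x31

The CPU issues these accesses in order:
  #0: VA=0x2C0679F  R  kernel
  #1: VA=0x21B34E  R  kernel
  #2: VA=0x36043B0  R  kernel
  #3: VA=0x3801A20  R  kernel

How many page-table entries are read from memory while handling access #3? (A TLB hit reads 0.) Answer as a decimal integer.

Per-access translation:
#0 VA=0x2C0679F (r,kernel):
  lvl0: tbl 0x1A, slot 22 ⇒ 0x1E007 (P1/RW1/US1/PS0)
  lvl1: tbl 0x1E, slot 6 ⇒ 0x22007 (P1/RW1/US1/PS0)
  → PA=0x2279F  (2 entries read)
#1 VA=0x21B34E (r,kernel):
  lvl0: tbl 0x1A, slot 1 ⇒ 0x25007 (P1/RW1/US1/PS0)
  lvl1: tbl 0x25, slot 27 ⇒ 0x27007 (P1/RW1/US1/PS0)
  → PA=0x2734E  (2 entries read)
#2 VA=0x36043B0 (r,kernel):
  lvl0: tbl 0x1A, slot 27 ⇒ 0x29007 (P1/RW1/US1/PS0)
  lvl1: tbl 0x29, slot 4 ⇒ 0x2B007 (P1/RW1/US1/PS0)
  → PA=0x2B3B0  (2 entries read)
#3 VA=0x3801A20 (r,kernel):
  lvl0: tbl 0x1A, slot 28 ⇒ 0x2F007 (P1/RW1/US1/PS0)
  lvl1: tbl 0x2F, slot 1 ⇒ 0x31007 (P1/RW1/US1/PS0)
  → PA=0x31A20  (2 entries read)

Entries read for #3: 2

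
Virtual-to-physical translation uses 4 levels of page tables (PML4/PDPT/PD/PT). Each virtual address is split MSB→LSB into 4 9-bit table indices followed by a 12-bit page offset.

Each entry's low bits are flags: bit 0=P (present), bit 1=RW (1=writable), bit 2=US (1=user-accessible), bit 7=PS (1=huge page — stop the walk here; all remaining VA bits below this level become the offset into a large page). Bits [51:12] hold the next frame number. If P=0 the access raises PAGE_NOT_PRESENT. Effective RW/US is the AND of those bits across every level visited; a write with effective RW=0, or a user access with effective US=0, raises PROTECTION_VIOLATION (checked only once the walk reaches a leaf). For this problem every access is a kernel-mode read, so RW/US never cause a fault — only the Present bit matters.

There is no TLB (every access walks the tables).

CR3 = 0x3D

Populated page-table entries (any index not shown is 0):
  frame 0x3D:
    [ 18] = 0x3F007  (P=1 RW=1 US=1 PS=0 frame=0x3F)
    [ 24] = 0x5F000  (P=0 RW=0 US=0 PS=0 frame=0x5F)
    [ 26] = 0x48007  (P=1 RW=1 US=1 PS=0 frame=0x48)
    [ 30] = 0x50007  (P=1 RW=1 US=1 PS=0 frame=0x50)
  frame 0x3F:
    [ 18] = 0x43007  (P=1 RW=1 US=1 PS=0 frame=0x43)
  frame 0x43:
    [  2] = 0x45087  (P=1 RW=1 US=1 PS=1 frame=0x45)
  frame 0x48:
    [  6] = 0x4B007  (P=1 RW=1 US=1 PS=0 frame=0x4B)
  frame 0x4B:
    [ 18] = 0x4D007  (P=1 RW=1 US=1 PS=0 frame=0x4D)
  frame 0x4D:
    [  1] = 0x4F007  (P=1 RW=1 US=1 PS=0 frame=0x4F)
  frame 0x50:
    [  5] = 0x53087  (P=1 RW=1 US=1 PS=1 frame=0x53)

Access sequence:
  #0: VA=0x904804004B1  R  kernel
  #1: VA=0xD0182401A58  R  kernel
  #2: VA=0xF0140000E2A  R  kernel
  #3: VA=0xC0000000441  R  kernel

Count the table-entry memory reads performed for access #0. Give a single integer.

Trace:
#0 VA=0x904804004B1 (r,kernel):
  L0 @0x3D[18] → 0x3F007  P=1,RW=1,US=1,PS=0
  L1 @0x3F[18] → 0x43007  P=1,RW=1,US=1,PS=0
  L2 @0x43[2] → 0x45087  P=1,RW=1,US=1,PS=1
  ✓ 0x454B1 (huge @L2)  — 3 lookups
#1 VA=0xD0182401A58 (r,kernel):
  L0 @0x3D[26] → 0x48007  P=1,RW=1,US=1,PS=0
  L1 @0x48[6] → 0x4B007  P=1,RW=1,US=1,PS=0
  L2 @0x4B[18] → 0x4D007  P=1,RW=1,US=1,PS=0
  L3 @0x4D[1] → 0x4F007  P=1,RW=1,US=1,PS=0
  ✓ 0x4FA58  — 4 lookups
#2 VA=0xF0140000E2A (r,kernel):
  L0 @0x3D[30] → 0x50007  P=1,RW=1,US=1,PS=0
  L1 @0x50[5] → 0x53087  P=1,RW=1,US=1,PS=1
  ✓ 0x53E2A (huge @L1)  — 2 lookups
#3 VA=0xC0000000441 (r,kernel):
  L0 @0x3D[24] → 0x5F000  P=0,RW=0,US=0,PS=0
  ⇒ fault: PAGE_NOT_PRESENT  — 1 lookups

Entries read for #0: 3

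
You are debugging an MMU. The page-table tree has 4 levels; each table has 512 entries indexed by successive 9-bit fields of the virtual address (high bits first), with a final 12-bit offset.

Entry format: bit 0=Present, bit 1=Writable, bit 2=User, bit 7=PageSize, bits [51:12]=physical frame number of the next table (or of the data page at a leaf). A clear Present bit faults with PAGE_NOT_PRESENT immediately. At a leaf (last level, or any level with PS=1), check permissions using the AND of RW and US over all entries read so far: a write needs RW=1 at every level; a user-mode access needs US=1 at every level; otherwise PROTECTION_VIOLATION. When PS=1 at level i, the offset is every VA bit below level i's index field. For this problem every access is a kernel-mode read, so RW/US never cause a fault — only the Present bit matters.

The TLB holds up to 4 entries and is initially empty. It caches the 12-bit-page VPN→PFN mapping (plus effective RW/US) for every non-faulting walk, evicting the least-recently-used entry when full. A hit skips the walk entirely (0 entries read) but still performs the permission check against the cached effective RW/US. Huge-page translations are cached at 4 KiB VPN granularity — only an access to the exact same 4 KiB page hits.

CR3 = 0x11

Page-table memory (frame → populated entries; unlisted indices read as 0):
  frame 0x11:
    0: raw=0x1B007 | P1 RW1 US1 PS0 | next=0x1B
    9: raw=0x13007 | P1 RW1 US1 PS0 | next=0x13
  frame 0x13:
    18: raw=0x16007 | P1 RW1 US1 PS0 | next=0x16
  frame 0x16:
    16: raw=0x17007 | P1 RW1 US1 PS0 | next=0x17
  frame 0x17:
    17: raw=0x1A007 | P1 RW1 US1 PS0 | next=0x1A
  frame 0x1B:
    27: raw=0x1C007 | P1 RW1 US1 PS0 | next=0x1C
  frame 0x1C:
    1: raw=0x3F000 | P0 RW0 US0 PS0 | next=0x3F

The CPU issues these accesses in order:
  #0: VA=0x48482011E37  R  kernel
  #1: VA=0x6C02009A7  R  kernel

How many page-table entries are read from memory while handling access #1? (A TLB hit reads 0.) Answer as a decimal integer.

Trace:
#0 VA=0x48482011E37 (r,kernel):
  L0: frame=0x11 idx=9 entry=0x13007 [P=1 RW=1 US=1 PS=0]
  L1: frame=0x13 idx=18 entry=0x16007 [P=1 RW=1 US=1 PS=0]
  L2: frame=0x16 idx=16 entry=0x17007 [P=1 RW=1 US=1 PS=0]
  L3: frame=0x17 idx=17 entry=0x1A007 [P=1 RW=1 US=1 PS=0]
  ⇒ phys 0x1AE37  [4 reads]
#1 VA=0x6C02009A7 (r,kernel):
  L0: frame=0x11 idx=0 entry=0x1B007 [P=1 RW=1 US=1 PS=0]
  L1: frame=0x1B idx=27 entry=0x1C007 [P=1 RW=1 US=1 PS=0]
  L2: frame=0x1C idx=1 entry=0x3F000 [P=0 RW=0 US=0 PS=0]
  ⇒ fault: PAGE_NOT_PRESENT  — 3 lookups

Entries read for #1: 3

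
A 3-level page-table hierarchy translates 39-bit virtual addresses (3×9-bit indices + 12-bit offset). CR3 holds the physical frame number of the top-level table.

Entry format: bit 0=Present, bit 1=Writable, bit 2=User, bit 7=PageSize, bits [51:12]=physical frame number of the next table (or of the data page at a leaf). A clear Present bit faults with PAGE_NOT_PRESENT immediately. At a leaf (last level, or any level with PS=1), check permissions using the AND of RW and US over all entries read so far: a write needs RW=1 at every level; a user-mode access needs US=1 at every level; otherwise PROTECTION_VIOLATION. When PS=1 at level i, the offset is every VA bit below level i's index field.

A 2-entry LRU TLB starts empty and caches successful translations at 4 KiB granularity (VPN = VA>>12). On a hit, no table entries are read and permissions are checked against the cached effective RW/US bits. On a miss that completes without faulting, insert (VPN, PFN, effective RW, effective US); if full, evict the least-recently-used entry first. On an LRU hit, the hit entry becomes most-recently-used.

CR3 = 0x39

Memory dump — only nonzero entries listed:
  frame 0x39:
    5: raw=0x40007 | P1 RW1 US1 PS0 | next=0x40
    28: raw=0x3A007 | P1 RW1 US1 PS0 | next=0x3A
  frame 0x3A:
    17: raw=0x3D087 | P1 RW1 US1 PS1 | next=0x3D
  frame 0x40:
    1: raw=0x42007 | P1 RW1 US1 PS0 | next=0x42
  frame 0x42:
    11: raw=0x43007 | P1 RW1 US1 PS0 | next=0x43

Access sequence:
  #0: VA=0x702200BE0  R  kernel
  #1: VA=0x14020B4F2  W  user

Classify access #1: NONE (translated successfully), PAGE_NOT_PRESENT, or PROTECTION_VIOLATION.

Per-access translation:
#0 VA=0x702200BE0 (r,kernel):
  L0: frame=0x39 idx=28 entry=0x3A007 [P=1 RW=1 US=1 PS=0]
  L1: frame=0x3A idx=17 entry=0x3D087 [P=1 RW=1 US=1 PS=1]
  ⇒ phys 0x3DBE0 (huge @L1)  [2 reads]
#1 VA=0x14020B4F2 (w,user):
  L0: frame=0x39 idx=5 entry=0x40007 [P=1 RW=1 US=1 PS=0]
  L1: frame=0x40 idx=1 entry=0x42007 [P=1 RW=1 US=1 PS=0]
  L2: frame=0x42 idx=11 entry=0x43007 [P=1 RW=1 US=1 PS=0]
  ⇒ phys 0x434F2  [3 reads]

Access #1 fault: NONE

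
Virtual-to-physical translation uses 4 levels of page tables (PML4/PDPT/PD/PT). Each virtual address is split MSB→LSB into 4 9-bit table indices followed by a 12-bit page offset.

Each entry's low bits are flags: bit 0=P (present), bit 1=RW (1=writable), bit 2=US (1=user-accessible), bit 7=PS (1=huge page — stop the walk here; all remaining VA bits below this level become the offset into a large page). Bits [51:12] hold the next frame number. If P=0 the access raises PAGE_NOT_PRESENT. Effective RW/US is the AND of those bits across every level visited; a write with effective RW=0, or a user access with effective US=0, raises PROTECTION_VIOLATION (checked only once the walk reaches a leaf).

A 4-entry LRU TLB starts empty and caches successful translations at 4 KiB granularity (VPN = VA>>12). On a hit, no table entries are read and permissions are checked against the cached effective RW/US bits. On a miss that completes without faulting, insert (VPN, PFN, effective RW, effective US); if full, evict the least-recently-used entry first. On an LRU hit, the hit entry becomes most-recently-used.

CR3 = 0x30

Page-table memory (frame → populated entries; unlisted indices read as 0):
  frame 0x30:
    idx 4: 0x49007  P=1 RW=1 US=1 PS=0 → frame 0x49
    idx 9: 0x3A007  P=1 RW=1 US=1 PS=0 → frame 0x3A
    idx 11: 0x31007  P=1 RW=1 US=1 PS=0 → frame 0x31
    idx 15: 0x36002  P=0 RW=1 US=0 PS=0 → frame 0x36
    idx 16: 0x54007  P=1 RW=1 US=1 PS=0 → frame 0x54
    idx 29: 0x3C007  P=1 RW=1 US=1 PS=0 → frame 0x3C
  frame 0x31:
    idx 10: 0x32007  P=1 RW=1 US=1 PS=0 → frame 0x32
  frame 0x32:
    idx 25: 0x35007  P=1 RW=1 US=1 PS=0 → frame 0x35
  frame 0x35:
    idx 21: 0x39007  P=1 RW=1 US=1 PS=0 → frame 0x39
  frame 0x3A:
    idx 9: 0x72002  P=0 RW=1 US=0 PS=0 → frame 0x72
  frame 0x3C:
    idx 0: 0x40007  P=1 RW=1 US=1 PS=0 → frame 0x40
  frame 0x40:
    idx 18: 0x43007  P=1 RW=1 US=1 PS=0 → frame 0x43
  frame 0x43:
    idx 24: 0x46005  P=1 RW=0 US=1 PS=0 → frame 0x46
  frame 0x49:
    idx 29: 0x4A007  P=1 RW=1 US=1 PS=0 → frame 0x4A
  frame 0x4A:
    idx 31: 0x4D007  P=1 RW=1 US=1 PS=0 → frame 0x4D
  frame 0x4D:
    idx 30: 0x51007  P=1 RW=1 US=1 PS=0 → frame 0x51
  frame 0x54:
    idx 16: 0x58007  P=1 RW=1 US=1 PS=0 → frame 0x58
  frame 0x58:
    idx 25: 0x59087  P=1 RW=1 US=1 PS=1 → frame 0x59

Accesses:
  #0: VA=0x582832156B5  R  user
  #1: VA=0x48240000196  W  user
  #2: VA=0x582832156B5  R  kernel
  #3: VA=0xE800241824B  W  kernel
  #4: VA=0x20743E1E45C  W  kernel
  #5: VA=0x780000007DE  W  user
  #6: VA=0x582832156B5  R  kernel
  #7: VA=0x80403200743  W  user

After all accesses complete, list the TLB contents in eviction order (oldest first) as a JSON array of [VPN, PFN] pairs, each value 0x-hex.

Trace:
#0 VA=0x582832156B5 (r,user):
  L0 @0x30[11] → 0x31007  P=1,RW=1,US=1,PS=0
  L1 @0x31[10] → 0x32007  P=1,RW=1,US=1,PS=0
  L2 @0x32[25] → 0x35007  P=1,RW=1,US=1,PS=0
  L3 @0x35[21] → 0x39007  P=1,RW=1,US=1,PS=0
  → PA=0x396B5  (4 entries read)
#1 VA=0x48240000196 (w,user):
  L0 @0x30[9] → 0x3A007  P=1,RW=1,US=1,PS=0
  L1 @0x3A[9] → 0x72002  P=0,RW=1,US=0,PS=0
  ✗ PAGE_NOT_PRESENT  [2 reads]
#2 VA=0x582832156B5 (r,kernel):
  TLB hit vpn=0x58283215 → PA=0x396B5
#3 VA=0xE800241824B (w,kernel):
  L0 @0x30[29] → 0x3C007  P=1,RW=1,US=1,PS=0
  L1 @0x3C[0] → 0x40007  P=1,RW=1,US=1,PS=0
  L2 @0x40[18] → 0x43007  P=1,RW=1,US=1,PS=0
  L3 @0x43[24] → 0x46005  P=1,RW=0,US=1,PS=0
  ✗ PROTECTION_VIOLATION  [4 reads]
#4 VA=0x20743E1E45C (w,kernel):
  L0 @0x30[4] → 0x49007  P=1,RW=1,US=1,PS=0
  L1 @0x49[29] → 0x4A007  P=1,RW=1,US=1,PS=0
  L2 @0x4A[31] → 0x4D007  P=1,RW=1,US=1,PS=0
  L3 @0x4D[30] → 0x51007  P=1,RW=1,US=1,PS=0
  → PA=0x5145C  (4 entries read)
#5 VA=0x780000007DE (w,user):
  L0 @0x30[15] → 0x36002  P=0,RW=1,US=0,PS=0
  ✗ PAGE_NOT_PRESENT  [1 reads]
#6 VA=0x582832156B5 (r,kernel):
  TLB hit vpn=0x58283215 → PA=0x396B5
#7 VA=0x80403200743 (w,user):
  L0 @0x30[16] → 0x54007  P=1,RW=1,US=1,PS=0
  L1 @0x54[16] → 0x58007  P=1,RW=1,US=1,PS=0
  L2 @0x58[25] → 0x59087  P=1,RW=1,US=1,PS=1
  → PA=0x59743 (huge @L2)  (3 entries read)

TLB: [["0x20743E1E", "0x51"], ["0x58283215", "0x39"], ["0x80403200", "0x59"]]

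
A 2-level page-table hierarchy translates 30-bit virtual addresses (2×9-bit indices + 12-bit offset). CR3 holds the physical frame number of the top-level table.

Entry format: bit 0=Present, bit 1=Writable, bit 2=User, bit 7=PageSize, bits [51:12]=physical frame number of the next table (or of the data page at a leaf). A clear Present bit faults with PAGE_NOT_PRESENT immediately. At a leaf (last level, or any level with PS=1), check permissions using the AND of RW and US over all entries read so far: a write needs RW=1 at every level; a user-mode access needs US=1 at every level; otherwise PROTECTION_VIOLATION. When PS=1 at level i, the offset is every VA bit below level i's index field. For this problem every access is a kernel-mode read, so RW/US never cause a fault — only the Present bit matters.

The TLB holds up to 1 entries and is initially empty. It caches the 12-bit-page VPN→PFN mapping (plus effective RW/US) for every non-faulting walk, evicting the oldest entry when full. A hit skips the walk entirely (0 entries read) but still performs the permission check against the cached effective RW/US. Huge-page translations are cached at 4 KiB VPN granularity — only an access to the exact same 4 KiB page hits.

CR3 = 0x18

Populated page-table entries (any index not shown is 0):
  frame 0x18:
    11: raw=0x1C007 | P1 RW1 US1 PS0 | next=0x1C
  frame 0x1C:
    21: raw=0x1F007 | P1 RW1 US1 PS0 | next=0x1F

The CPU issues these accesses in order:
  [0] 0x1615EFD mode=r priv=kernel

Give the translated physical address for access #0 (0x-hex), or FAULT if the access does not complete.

Per-access translation:
#0 VA=0x1615EFD (r,kernel):
  [0] read 0x18 idx=11: raw=0x1C007 flags P=1 W=1 U=1 S=0
  [1] read 0x1C idx=21: raw=0x1F007 flags P=1 W=1 U=1 S=0
  → PA=0x1FEFD  (2 entries read)

Access #0 PA: 0x1FEFD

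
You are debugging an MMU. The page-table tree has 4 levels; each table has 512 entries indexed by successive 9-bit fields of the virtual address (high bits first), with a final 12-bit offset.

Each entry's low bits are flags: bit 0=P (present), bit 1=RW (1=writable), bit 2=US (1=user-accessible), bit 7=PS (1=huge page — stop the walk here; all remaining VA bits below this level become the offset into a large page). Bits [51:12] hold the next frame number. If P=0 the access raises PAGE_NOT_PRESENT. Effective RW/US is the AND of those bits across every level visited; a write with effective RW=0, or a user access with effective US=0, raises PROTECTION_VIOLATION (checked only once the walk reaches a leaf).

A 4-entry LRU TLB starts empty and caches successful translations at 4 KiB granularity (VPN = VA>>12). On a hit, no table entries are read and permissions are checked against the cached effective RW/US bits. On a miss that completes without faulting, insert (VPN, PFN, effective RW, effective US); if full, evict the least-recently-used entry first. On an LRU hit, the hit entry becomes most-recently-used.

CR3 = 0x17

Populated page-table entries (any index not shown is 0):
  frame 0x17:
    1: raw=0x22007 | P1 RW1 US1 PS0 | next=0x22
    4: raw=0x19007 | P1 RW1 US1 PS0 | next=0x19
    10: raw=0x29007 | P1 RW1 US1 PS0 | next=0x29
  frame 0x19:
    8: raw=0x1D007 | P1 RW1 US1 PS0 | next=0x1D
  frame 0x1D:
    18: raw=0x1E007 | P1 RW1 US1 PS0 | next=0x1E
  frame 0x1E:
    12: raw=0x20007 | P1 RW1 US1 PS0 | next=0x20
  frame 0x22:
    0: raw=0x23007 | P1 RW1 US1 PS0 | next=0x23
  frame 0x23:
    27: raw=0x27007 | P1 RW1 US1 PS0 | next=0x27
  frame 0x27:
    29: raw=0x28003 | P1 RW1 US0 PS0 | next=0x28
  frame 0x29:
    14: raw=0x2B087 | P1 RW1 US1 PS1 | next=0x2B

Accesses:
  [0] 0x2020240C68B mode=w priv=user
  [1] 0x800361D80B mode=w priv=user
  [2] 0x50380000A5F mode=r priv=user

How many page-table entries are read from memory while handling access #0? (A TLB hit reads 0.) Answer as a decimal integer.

Walk each access:
#0 VA=0x2020240C68B (w,user):
  L0 @0x17[4] → 0x19007  P=1,RW=1,US=1,PS=0
  L1 @0x19[8] → 0x1D007  P=1,RW=1,US=1,PS=0
  L2 @0x1D[18] → 0x1E007  P=1,RW=1,US=1,PS=0
  L3 @0x1E[12] → 0x20007  P=1,RW=1,US=1,PS=0
  → PA=0x2068B  (4 entries read)
#1 VA=0x800361D80B (w,user):
  L0 @0x17[1] → 0x22007  P=1,RW=1,US=1,PS=0
  L1 @0x22[0] → 0x23007  P=1,RW=1,US=1,PS=0
  L2 @0x23[27] → 0x27007  P=1,RW=1,US=1,PS=0
  L3 @0x27[29] → 0x28003  P=1,RW=1,US=0,PS=0
  ⇒ fault: PROTECTION_VIOLATION  — 4 lookups
#2 VA=0x50380000A5F (r,user):
  L0 @0x17[10] → 0x29007  P=1,RW=1,US=1,PS=0
  L1 @0x29[14] → 0x2B087  P=1,RW=1,US=1,PS=1
  → PA=0x2BA5F (huge @L1)  (2 entries read)

Entries read for #0: 4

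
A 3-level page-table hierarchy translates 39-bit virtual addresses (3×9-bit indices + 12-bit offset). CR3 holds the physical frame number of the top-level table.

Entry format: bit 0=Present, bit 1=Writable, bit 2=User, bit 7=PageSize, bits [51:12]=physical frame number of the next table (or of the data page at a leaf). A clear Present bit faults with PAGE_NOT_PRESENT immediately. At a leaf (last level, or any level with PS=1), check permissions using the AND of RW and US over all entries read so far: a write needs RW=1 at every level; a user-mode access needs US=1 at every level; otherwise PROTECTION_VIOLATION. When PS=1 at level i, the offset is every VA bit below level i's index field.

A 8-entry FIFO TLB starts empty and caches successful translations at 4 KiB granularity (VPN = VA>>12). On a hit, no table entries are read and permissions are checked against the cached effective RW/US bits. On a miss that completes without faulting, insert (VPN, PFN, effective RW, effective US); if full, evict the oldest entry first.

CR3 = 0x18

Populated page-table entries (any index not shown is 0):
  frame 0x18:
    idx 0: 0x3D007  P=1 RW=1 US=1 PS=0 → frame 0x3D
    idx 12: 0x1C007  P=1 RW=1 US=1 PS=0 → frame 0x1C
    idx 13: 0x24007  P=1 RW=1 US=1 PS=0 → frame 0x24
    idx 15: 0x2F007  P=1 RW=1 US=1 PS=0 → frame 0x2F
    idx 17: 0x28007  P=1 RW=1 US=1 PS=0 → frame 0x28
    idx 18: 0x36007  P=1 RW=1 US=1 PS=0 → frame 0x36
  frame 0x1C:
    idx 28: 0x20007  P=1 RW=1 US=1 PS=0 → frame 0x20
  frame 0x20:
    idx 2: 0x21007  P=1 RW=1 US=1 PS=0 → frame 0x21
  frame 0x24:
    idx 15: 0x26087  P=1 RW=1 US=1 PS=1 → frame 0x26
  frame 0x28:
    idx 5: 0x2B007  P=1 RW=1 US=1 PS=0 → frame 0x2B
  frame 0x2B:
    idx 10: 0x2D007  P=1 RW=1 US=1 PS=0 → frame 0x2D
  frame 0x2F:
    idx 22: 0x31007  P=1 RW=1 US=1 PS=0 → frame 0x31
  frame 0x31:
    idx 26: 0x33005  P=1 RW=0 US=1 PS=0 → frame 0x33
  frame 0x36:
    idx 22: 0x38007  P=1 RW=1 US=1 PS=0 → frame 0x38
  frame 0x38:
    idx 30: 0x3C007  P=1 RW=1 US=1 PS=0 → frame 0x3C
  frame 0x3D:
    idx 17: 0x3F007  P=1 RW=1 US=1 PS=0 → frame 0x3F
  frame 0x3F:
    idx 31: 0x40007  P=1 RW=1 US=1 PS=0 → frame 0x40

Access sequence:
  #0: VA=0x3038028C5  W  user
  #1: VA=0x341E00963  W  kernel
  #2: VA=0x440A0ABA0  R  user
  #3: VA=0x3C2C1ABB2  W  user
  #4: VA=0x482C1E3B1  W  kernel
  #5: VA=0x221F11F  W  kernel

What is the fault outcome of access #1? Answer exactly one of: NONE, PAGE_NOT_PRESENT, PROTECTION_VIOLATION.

Walk each access:
#0 VA=0x3038028C5 (w,user):
  lvl0: tbl 0x18, slot 12 ⇒ 0x1C007 (P1/RW1/US1/PS0)
  lvl1: tbl 0x1C, slot 28 ⇒ 0x20007 (P1/RW1/US1/PS0)
  lvl2: tbl 0x20, slot 2 ⇒ 0x21007 (P1/RW1/US1/PS0)
  ✓ 0x218C5  — 3 lookups
#1 VA=0x341E00963 (w,kernel):
  lvl0: tbl 0x18, slot 13 ⇒ 0x24007 (P1/RW1/US1/PS0)
  lvl1: tbl 0x24, slot 15 ⇒ 0x26087 (P1/RW1/US1/PS1)
  ✓ 0x26963 (huge @L1)  — 2 lookups
#2 VA=0x440A0ABA0 (r,user):
  lvl0: tbl 0x18, slot 17 ⇒ 0x28007 (P1/RW1/US1/PS0)
  lvl1: tbl 0x28, slot 5 ⇒ 0x2B007 (P1/RW1/US1/PS0)
  lvl2: tbl 0x2B, slot 10 ⇒ 0x2D007 (P1/RW1/US1/PS0)
  ✓ 0x2DBA0  — 3 lookups
#3 VA=0x3C2C1ABB2 (w,user):
  lvl0: tbl 0x18, slot 15 ⇒ 0x2F007 (P1/RW1/US1/PS0)
  lvl1: tbl 0x2F, slot 22 ⇒ 0x31007 (P1/RW1/US1/PS0)
  lvl2: tbl 0x31, slot 26 ⇒ 0x33005 (P1/RW0/US1/PS0)
  ⇒ fault: PROTECTION_VIOLATION  — 3 lookups
#4 VA=0x482C1E3B1 (w,kernel):
  lvl0: tbl 0x18, slot 18 ⇒ 0x36007 (P1/RW1/US1/PS0)
  lvl1: tbl 0x36, slot 22 ⇒ 0x38007 (P1/RW1/US1/PS0)
  lvl2: tbl 0x38, slot 30 ⇒ 0x3C007 (P1/RW1/US1/PS0)
  ✓ 0x3C3B1  — 3 lookups
#5 VA=0x221F11F (w,kernel):
  lvl0: tbl 0x18, slot 0 ⇒ 0x3D007 (P1/RW1/US1/PS0)
  lvl1: tbl 0x3D, slot 17 ⇒ 0x3F007 (P1/RW1/US1/PS0)
  lvl2: tbl 0x3F, slot 31 ⇒ 0x40007 (P1/RW1/US1/PS0)
  ✓ 0x4011F  — 3 lookups

Access #1 fault: NONE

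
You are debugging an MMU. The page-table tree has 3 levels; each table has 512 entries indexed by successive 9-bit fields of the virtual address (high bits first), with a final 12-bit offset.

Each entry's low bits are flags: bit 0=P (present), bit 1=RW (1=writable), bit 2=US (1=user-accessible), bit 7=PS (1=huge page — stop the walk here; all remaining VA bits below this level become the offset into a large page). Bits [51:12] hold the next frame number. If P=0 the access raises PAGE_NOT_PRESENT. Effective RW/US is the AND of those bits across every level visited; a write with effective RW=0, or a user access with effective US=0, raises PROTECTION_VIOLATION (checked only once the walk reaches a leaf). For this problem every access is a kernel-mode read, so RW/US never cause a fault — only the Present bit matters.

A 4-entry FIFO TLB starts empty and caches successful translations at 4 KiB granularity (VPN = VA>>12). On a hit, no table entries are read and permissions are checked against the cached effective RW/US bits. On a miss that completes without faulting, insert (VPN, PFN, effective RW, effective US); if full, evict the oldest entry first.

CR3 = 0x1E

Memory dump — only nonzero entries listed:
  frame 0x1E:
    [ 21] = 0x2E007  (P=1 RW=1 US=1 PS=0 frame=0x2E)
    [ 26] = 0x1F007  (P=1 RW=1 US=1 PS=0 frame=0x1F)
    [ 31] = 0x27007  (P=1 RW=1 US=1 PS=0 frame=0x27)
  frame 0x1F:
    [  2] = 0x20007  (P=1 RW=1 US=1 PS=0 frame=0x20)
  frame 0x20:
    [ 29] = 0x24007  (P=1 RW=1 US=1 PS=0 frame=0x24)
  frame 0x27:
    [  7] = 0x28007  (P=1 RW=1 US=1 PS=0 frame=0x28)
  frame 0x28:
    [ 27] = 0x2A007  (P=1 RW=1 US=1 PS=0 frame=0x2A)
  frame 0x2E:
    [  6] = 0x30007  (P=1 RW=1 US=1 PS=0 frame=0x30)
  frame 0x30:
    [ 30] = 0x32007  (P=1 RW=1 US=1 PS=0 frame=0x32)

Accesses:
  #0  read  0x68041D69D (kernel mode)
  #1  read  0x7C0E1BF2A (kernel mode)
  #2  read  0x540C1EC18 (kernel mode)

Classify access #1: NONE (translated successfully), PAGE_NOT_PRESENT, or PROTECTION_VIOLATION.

Walk each access:
#0 VA=0x68041D69D (r,kernel):
  lvl0: tbl 0x1E, slot 26 ⇒ 0x1F007 (P1/RW1/US1/PS0)
  lvl1: tbl 0x1F, slot 2 ⇒ 0x20007 (P1/RW1/US1/PS0)
  lvl2: tbl 0x20, slot 29 ⇒ 0x24007 (P1/RW1/US1/PS0)
  → PA=0x2469D  (3 entries read)
#1 VA=0x7C0E1BF2A (r,kernel):
  lvl0: tbl 0x1E, slot 31 ⇒ 0x27007 (P1/RW1/US1/PS0)
  lvl1: tbl 0x27, slot 7 ⇒ 0x28007 (P1/RW1/US1/PS0)
  lvl2: tbl 0x28, slot 27 ⇒ 0x2A007 (P1/RW1/US1/PS0)
  → PA=0x2AF2A  (3 entries read)
#2 VA=0x540C1EC18 (r,kernel):
  lvl0: tbl 0x1E, slot 21 ⇒ 0x2E007 (P1/RW1/US1/PS0)
  lvl1: tbl 0x2E, slot 6 ⇒ 0x30007 (P1/RW1/US1/PS0)
  lvl2: tbl 0x30, slot 30 ⇒ 0x32007 (P1/RW1/US1/PS0)
  → PA=0x32C18  (3 entries read)

Access #1 fault: NONE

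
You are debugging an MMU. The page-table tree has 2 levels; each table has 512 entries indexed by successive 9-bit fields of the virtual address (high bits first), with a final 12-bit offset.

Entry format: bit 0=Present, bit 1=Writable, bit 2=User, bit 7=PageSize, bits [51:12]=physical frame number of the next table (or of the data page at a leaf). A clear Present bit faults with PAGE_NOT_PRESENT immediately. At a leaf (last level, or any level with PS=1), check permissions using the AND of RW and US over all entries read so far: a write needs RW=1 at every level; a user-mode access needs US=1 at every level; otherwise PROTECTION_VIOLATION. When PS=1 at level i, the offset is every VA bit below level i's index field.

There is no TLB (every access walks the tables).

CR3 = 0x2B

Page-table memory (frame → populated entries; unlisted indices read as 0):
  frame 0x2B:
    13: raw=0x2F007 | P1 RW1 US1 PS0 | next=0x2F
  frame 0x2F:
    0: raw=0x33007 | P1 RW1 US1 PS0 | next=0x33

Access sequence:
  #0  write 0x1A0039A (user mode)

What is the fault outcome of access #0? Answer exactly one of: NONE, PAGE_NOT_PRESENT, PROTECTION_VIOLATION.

Per-access translation:
#0 VA=0x1A0039A (w,user):
  L0 @0x2B[13] → 0x2F007  P=1,RW=1,US=1,PS=0
  L1 @0x2F[0] → 0x33007  P=1,RW=1,US=1,PS=0
  ⇒ phys 0x3339A  [2 reads]

Access #0 fault: NONE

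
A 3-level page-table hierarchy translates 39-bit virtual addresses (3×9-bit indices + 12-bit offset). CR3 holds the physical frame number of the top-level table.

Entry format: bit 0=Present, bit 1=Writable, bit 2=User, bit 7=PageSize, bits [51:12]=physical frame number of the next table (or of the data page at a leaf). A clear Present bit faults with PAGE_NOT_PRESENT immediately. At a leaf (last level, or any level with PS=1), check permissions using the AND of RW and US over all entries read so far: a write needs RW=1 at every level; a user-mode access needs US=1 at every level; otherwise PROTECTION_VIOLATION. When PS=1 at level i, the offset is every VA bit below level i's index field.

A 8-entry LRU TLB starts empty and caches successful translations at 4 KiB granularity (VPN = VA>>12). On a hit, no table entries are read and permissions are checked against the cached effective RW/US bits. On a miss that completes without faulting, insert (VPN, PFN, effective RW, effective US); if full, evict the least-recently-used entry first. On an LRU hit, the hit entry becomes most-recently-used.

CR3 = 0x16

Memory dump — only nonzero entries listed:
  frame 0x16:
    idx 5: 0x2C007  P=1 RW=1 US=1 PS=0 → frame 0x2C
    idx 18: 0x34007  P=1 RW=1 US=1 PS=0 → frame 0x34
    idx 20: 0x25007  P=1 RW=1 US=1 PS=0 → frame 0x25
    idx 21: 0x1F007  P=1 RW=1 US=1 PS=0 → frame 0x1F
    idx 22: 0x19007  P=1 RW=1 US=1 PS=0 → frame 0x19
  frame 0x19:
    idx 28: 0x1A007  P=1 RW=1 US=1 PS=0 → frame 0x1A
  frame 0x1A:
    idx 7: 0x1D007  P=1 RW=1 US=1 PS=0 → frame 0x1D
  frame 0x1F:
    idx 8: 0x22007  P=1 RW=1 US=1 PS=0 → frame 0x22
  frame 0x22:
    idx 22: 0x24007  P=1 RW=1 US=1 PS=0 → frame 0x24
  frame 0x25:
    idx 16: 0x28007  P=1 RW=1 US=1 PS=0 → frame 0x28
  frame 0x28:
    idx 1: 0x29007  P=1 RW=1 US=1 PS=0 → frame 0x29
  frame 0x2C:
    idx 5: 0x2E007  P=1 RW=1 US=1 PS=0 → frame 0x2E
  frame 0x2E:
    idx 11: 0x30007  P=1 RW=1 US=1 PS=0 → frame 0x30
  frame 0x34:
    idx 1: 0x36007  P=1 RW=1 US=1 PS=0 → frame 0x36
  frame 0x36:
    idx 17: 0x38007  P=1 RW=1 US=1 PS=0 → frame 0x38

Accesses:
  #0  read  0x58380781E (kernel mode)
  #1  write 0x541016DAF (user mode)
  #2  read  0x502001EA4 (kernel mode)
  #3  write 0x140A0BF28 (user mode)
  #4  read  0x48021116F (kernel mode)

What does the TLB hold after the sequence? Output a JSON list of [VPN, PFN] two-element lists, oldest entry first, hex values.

Walk each access:
#0 VA=0x58380781E (r,kernel):
  lvl0: tbl 0x16, slot 22 ⇒ 0x19007 (P1/RW1/US1/PS0)
  lvl1: tbl 0x19, slot 28 ⇒ 0x1A007 (P1/RW1/US1/PS0)
  lvl2: tbl 0x1A, slot 7 ⇒ 0x1D007 (P1/RW1/US1/PS0)
  → PA=0x1D81E  (3 entries read)
#1 VA=0x541016DAF (w,user):
  lvl0: tbl 0x16, slot 21 ⇒ 0x1F007 (P1/RW1/US1/PS0)
  lvl1: tbl 0x1F, slot 8 ⇒ 0x22007 (P1/RW1/US1/PS0)
  lvl2: tbl 0x22, slot 22 ⇒ 0x24007 (P1/RW1/US1/PS0)
  → PA=0x24DAF  (3 entries read)
#2 VA=0x502001EA4 (r,kernel):
  lvl0: tbl 0x16, slot 20 ⇒ 0x25007 (P1/RW1/US1/PS0)
  lvl1: tbl 0x25, slot 16 ⇒ 0x28007 (P1/RW1/US1/PS0)
  lvl2: tbl 0x28, slot 1 ⇒ 0x29007 (P1/RW1/US1/PS0)
  → PA=0x29EA4  (3 entries read)
#3 VA=0x140A0BF28 (w,user):
  lvl0: tbl 0x16, slot 5 ⇒ 0x2C007 (P1/RW1/US1/PS0)
  lvl1: tbl 0x2C, slot 5 ⇒ 0x2E007 (P1/RW1/US1/PS0)
  lvl2: tbl 0x2E, slot 11 ⇒ 0x30007 (P1/RW1/US1/PS0)
  → PA=0x30F28  (3 entries read)
#4 VA=0x48021116F (r,kernel):
  lvl0: tbl 0x16, slot 18 ⇒ 0x34007 (P1/RW1/US1/PS0)
  lvl1: tbl 0x34, slot 1 ⇒ 0x36007 (P1/RW1/US1/PS0)
  lvl2: tbl 0x36, slot 17 ⇒ 0x38007 (P1/RW1/US1/PS0)
  → PA=0x3816F  (3 entries read)

TLB: [["0x583807", "0x1D"], ["0x541016", "0x24"], ["0x502001", "0x29"], ["0x140A0B", "0x30"], ["0x480211", "0x38"]]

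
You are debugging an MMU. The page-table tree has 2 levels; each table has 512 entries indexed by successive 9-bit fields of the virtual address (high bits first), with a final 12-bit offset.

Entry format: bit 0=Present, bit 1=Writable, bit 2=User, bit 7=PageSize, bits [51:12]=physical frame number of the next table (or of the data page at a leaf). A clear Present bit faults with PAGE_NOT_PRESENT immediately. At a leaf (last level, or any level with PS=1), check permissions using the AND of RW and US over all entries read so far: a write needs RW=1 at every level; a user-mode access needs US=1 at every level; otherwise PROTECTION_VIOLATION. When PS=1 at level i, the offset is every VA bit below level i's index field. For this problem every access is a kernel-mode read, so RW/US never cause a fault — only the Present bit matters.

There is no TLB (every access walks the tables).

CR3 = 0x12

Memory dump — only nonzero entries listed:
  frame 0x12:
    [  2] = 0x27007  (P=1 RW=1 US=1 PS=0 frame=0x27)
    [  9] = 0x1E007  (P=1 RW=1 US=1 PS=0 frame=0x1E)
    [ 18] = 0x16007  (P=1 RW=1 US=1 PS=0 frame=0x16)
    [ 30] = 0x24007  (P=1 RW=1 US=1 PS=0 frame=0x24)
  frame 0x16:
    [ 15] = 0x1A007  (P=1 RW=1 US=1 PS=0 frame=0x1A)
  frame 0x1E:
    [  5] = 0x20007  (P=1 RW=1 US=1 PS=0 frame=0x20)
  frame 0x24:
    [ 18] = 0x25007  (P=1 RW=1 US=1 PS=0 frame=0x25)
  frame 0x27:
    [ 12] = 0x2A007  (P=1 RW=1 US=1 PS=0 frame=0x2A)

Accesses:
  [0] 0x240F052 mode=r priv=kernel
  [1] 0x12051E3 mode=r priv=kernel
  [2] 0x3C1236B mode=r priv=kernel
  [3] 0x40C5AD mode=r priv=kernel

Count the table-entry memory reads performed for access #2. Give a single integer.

Trace:
#0 VA=0x240F052 (r,kernel):
  [0] read 0x12 idx=18: raw=0x16007 flags P=1 W=1 U=1 S=0
  [1] read 0x16 idx=15: raw=0x1A007 flags P=1 W=1 U=1 S=0
  ⇒ phys 0x1A052  [2 reads]
#1 VA=0x12051E3 (r,kernel):
  [0] read 0x12 idx=9: raw=0x1E007 flags P=1 W=1 U=1 S=0
  [1] read 0x1E idx=5: raw=0x20007 flags P=1 W=1 U=1 S=0
  ⇒ phys 0x201E3  [2 reads]
#2 VA=0x3C1236B (r,kernel):
  [0] read 0x12 idx=30: raw=0x24007 flags P=1 W=1 U=1 S=0
  [1] read 0x24 idx=18: raw=0x25007 flags P=1 W=1 U=1 S=0
  ⇒ phys 0x2536B  [2 reads]
#3 VA=0x40C5AD (r,kernel):
  [0] read 0x12 idx=2: raw=0x27007 flags P=1 W=1 U=1 S=0
  [1] read 0x27 idx=12: raw=0x2A007 flags P=1 W=1 U=1 S=0
  ⇒ phys 0x2A5AD  [2 reads]

Entries read for #2: 2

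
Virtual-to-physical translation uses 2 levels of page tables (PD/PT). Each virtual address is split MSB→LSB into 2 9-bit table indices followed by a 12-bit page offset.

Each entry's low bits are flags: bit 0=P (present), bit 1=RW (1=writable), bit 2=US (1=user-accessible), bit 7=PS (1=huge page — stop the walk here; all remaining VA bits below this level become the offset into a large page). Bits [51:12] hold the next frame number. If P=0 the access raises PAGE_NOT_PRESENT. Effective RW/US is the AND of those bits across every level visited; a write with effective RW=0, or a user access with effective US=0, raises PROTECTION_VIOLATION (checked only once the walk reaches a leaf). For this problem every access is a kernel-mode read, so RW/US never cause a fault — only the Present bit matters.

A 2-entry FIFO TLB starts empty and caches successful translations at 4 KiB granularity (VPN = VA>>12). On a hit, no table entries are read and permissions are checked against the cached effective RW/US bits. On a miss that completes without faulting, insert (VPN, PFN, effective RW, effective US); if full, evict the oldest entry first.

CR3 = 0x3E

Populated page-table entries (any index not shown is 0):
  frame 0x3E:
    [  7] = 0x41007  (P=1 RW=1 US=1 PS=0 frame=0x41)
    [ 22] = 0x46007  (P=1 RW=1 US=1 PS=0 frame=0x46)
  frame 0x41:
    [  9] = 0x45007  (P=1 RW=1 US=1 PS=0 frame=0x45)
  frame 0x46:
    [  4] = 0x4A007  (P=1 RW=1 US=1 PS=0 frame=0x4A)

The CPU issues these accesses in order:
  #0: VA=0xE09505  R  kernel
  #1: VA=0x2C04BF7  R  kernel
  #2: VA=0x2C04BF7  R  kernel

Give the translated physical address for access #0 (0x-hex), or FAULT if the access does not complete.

Walk each access:
#0 VA=0xE09505 (r,kernel):
  lvl0: tbl 0x3E, slot 7 ⇒ 0x41007 (P1/RW1/US1/PS0)
  lvl1: tbl 0x41, slot 9 ⇒ 0x45007 (P1/RW1/US1/PS0)
  ✓ 0x45505  — 2 lookups
#1 VA=0x2C04BF7 (r,kernel):
  lvl0: tbl 0x3E, slot 22 ⇒ 0x46007 (P1/RW1/US1/PS0)
  lvl1: tbl 0x46, slot 4 ⇒ 0x4A007 (P1/RW1/US1/PS0)
  ✓ 0x4ABF7  — 2 lookups
#2 VA=0x2C04BF7 (r,kernel):
  TLB hit vpn=0x2C04 → PA=0x4ABF7

Access #0 PA: 0x45505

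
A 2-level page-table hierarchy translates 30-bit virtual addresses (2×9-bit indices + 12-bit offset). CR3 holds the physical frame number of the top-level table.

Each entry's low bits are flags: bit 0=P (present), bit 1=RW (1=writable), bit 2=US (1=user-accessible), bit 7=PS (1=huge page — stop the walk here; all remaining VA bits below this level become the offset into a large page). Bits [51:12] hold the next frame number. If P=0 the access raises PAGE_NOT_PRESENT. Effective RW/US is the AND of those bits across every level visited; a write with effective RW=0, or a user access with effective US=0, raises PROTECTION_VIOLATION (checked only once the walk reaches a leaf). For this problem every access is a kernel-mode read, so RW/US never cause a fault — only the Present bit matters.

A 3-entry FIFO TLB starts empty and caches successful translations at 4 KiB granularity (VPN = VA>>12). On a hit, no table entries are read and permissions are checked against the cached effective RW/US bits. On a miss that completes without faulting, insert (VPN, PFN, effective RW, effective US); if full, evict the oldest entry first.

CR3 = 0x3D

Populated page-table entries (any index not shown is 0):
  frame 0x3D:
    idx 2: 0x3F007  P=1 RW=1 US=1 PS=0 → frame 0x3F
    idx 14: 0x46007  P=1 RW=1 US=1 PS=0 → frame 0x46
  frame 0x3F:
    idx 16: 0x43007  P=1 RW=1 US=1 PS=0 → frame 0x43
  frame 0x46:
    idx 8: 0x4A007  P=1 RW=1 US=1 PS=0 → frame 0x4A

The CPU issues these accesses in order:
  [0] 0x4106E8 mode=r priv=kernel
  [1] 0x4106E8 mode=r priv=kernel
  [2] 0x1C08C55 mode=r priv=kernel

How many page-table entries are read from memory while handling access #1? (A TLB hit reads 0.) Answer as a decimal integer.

Trace:
#0 VA=0x4106E8 (r,kernel):
  L0: frame=0x3D idx=2 entry=0x3F007 [P=1 RW=1 US=1 PS=0]
  L1: frame=0x3F idx=16 entry=0x43007 [P=1 RW=1 US=1 PS=0]
  ⇒ phys 0x436E8  [2 reads]
#1 VA=0x4106E8 (r,kernel):
  TLB hit vpn=0x410 → PA=0x436E8
#2 VA=0x1C08C55 (r,kernel):
  L0: frame=0x3D idx=14 entry=0x46007 [P=1 RW=1 US=1 PS=0]
  L1: frame=0x46 idx=8 entry=0x4A007 [P=1 RW=1 US=1 PS=0]
  ⇒ phys 0x4AC55  [2 reads]

Entries read for #1: 0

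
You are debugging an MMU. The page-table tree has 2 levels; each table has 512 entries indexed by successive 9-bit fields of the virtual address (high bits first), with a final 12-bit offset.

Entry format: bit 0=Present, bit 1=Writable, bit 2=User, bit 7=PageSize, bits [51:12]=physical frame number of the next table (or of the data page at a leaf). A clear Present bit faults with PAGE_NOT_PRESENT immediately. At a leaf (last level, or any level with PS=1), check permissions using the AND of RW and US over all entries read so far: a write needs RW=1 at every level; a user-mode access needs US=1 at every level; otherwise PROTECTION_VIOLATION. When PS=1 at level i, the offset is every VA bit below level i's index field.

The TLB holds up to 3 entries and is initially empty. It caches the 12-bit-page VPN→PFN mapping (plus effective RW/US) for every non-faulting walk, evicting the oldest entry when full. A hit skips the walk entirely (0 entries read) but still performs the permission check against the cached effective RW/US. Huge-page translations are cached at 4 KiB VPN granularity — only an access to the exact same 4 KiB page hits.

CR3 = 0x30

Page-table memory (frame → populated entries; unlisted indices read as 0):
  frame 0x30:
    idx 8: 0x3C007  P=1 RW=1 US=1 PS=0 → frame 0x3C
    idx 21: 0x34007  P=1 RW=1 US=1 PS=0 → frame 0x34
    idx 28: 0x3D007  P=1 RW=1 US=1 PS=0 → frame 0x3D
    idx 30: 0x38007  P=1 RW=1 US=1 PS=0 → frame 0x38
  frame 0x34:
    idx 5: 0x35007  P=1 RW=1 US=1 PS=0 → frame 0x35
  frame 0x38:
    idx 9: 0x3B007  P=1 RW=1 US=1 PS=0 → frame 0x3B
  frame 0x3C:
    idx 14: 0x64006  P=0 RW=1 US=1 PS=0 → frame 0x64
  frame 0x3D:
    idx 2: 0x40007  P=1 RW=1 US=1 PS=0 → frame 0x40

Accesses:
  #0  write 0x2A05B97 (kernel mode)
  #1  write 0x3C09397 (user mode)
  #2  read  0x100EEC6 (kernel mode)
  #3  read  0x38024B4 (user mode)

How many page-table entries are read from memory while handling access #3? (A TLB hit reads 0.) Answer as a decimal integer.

Per-access translation:
#0 VA=0x2A05B97 (w,kernel):
  [0] read 0x30 idx=21: raw=0x34007 flags P=1 W=1 U=1 S=0
  [1] read 0x34 idx=5: raw=0x35007 flags P=1 W=1 U=1 S=0
  ✓ 0x35B97  — 2 lookups
#1 VA=0x3C09397 (w,user):
  [0] read 0x30 idx=30: raw=0x38007 flags P=1 W=1 U=1 S=0
  [1] read 0x38 idx=9: raw=0x3B007 flags P=1 W=1 U=1 S=0
  ✓ 0x3B397  — 2 lookups
#2 VA=0x100EEC6 (r,kernel):
  [0] read 0x30 idx=8: raw=0x3C007 flags P=1 W=1 U=1 S=0
  [1] read 0x3C idx=14: raw=0x64006 flags P=0 W=1 U=1 S=0
  ✗ PAGE_NOT_PRESENT  [2 reads]
#3 VA=0x38024B4 (r,user):
  [0] read 0x30 idx=28: raw=0x3D007 flags P=1 W=1 U=1 S=0
  [1] read 0x3D idx=2: raw=0x40007 flags P=1 W=1 U=1 S=0
  ✓ 0x404B4  — 2 lookups

Entries read for #3: 2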